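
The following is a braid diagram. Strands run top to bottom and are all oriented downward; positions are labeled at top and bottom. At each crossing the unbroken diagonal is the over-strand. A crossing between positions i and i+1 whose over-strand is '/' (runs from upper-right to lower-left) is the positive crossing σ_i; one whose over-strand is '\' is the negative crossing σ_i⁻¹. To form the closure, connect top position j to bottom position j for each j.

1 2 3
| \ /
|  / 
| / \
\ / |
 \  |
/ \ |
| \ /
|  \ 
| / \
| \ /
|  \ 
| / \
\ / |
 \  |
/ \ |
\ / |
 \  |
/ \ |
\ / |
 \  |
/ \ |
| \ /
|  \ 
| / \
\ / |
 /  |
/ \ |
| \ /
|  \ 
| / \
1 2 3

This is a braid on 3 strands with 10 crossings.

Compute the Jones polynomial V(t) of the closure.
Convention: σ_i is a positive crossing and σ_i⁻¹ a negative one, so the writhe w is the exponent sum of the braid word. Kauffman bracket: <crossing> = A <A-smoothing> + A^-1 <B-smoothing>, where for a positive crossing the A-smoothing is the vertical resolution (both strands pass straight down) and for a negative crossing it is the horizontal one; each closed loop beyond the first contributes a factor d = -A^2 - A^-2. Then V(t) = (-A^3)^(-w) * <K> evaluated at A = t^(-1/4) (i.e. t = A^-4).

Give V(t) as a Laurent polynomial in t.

Reading the diagram top to bottom ('/'-over between positions i,i+1 = s_i, '\'-over = s_i^-1): braid word = s2 s1^-1 s2^-1 s2^-1 s1^-1 s1^-1 s1^-1 s2^-1 s1 s2^-1.
The presented braid s2 s1^-1 s2^-1 s2^-1 s1^-1 s1^-1 s1^-1 s2^-1 s1 s2^-1 on 3 strands reduces by inverse Markov moves (closure unchanged at each step):
  Deconjugate: the word is γ·β·γ⁻¹ with γ = s2 (prefix) and γ⁻¹ = s2^-1 (suffix); strip both.
  Deconjugate: the word is γ·β·γ⁻¹ with γ = s1^-1 (prefix) and γ⁻¹ = s1 (suffix); strip both.
Reduced to β = s2^-1 s2^-1 s1^-1 s1^-1 s1^-1 s2^-1 on 3 strands, 6 crossings.
Compute on β:
Braid: s2^-1 s2^-1 s1^-1 s1^-1 s1^-1 s2^-1 on 3 strands, 6 crossings.
Writhe w = (#positive) - (#negative) = 0 - 6 = -6.
Computing the Kauffman bracket via state sum. There are 2^6 = 64 states.
Smooth each crossing (0=||, 1=⌣⌢); contribution A^(Σ sign_k(1-2s_k)) * d^(L-1).
Tabulate the states by total A-exponent and number of loops L (A-exp: L × count):
  A^6: L=5 ×1
  A^4: L=4 ×6
  A^2: L=3 ×15
  A^0: L=2 ×18, L=4 ×2
  A^-2: L=1 ×9, L=3 ×6
  A^-4: L=2 ×6
  A^-6: L=3 ×1
Each group contributes A^e * Σ count * d^(L-1):
Powers of d = -A^2 - A^-2: d^2 = A^4 + 2 + A^-4; d^3 = -A^6 - 3*A^2 - 3*A^-2 - A^-6; d^4 = A^8 + 4*A^4 + 6 + 4*A^-4 + A^-8.
  A^6 * (d^4) = A^14 + 4*A^10 + 6*A^6 + 4*A^2 + A^-2
  A^4 * (6*d^3) = -6*A^10 - 18*A^6 - 18*A^2 - 6*A^-2
  A^2 * (15*d^2) = 15*A^6 + 30*A^2 + 15*A^-2
  A^0 * (18*d + 2*d^3) = -2*A^6 - 24*A^2 - 24*A^-2 - 2*A^-6
  A^-2 * (9 + 6*d^2) = 6*A^2 + 21*A^-2 + 6*A^-6
  A^-4 * (6*d) = -6*A^-2 - 6*A^-6
  A^-6 * (d^2) = A^-2 + 2*A^-6 + A^-10
Summing the groups: <K> = A^14 - 2*A^10 + A^6 - 2*A^2 + 2*A^-2 + A^-10
Normalise by the writhe: (-A^3)^(-w) = (-A^3)^(6) = A^18, so f(A) = A^18 * <K> = A^32 - 2*A^28 + A^24 - 2*A^20 + 2*A^16 + A^8.
Substitute A = t^(-1/4), i.e. A^e → t^(-e/4): V(t) = t^-2 + 2*t^-4 - 2*t^-5 + t^-6 - 2*t^-7 + t^-8

Answer: t^-2 + 2*t^-4 - 2*t^-5 + t^-6 - 2*t^-7 + t^-8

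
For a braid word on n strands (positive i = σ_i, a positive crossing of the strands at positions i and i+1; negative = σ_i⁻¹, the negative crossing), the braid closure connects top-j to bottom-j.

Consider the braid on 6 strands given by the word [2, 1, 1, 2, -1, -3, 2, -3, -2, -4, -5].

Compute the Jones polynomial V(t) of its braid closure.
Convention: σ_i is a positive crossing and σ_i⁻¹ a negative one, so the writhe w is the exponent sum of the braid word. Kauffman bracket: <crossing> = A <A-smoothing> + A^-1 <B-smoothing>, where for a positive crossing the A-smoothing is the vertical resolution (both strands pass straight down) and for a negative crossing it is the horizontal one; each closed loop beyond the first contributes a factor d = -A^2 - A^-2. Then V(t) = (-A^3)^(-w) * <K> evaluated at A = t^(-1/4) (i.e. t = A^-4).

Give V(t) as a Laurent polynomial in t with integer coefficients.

t^4 - t^3 + t^2 - 2*t + 2 - t^-1 + t^-2

Derivation:
The presented braid s2 s1 s1 s2 s1^-1 s3^-1 s2 s3^-1 s2^-1 s4^-1 s5^-1 on 6 strands reduces by inverse Markov moves (closure unchanged at each step):
  Destabilize: the word has the form β·s5^-1 where s5^-1 occurs only as the final letter (β ∈ B_5); drop it and the last strand → 5 strands.
  Destabilize: the word has the form β·s4^-1 where s4^-1 occurs only as the final letter (β ∈ B_4); drop it and the last strand → 4 strands.
  Deconjugate: the word is γ·β·γ⁻¹ with γ = s2 (prefix) and γ⁻¹ = s2^-1 (suffix); strip both.
Reduced to β = s1 s1 s2 s1^-1 s3^-1 s2 s3^-1 on 4 strands, 7 crossings.
Compute on β:
Braid: s1 s1 s2 s1^-1 s3^-1 s2 s3^-1 on 4 strands, 7 crossings.
Writhe w = (#positive) - (#negative) = 4 - 3 = 1.
State-sum expansion of <K>. There are 2^7 = 128 states.
Each crossing splits two ways (0=vertical, 1=horizontal). The state's weight is A^(#A-smoothings - #B-smoothings) * d^(loops - 1).
Tabulate the states by total A-exponent and number of loops L (A-exp: L × count):
  A^7: L=3 ×1
  A^5: L=2 ×4, L=4 ×3
  A^3: L=1 ×5, L=3 ×15, L=5 ×1
  A^1: L=2 ×27, L=4 ×8
  A^-1: L=1 ×14, L=3 ×20, L=5 ×1
  A^-3: L=2 ×17, L=4 ×4
  A^-5: L=3 ×7
  A^-7: L=4 ×1
Each group contributes A^e * Σ count * d^(L-1):
Powers of d = -A^2 - A^-2: d^2 = A^4 + 2 + A^-4; d^3 = -A^6 - 3*A^2 - 3*A^-2 - A^-6; d^4 = A^8 + 4*A^4 + 6 + 4*A^-4 + A^-8.
  A^7 * (d^2) = A^11 + 2*A^7 + A^3
  A^5 * (4*d + 3*d^3) = -3*A^11 - 13*A^7 - 13*A^3 - 3*A^-1
  A^3 * (5 + 15*d^2 + d^4) = A^11 + 19*A^7 + 41*A^3 + 19*A^-1 + A^-5
  A^1 * (27*d + 8*d^3) = -8*A^7 - 51*A^3 - 51*A^-1 - 8*A^-5
  A^-1 * (14 + 20*d^2 + d^4) = A^7 + 24*A^3 + 60*A^-1 + 24*A^-5 + A^-9
  A^-3 * (17*d + 4*d^3) = -4*A^3 - 29*A^-1 - 29*A^-5 - 4*A^-9
  A^-5 * (7*d^2) = 7*A^-1 + 14*A^-5 + 7*A^-9
  A^-7 * (d^3) = -A^-1 - 3*A^-5 - 3*A^-9 - A^-13
Summing the groups: <K> = -A^11 + A^7 - 2*A^3 + 2*A^-1 - A^-5 + A^-9 - A^-13
Normalise by the writhe: (-A^3)^(-w) = (-A^3)^(-1) = -A^-3, so f(A) = -A^-3 * <K> = A^8 - A^4 + 2 - 2*A^-4 + A^-8 - A^-12 + A^-16.
Substitute A = t^(-1/4), i.e. A^e → t^(-e/4): V(t) = t^4 - t^3 + t^2 - 2*t + 2 - t^-1 + t^-2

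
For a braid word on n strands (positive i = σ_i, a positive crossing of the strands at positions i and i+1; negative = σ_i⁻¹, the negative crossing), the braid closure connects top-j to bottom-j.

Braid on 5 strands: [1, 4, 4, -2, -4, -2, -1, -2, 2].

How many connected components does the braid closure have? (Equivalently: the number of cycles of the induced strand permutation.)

4

Derivation:
Track the strand permutation on 5 strands, starting from identity.
  step 1: s1 swaps positions 1,2 -> [2 1 3 4 5]
  step 2: s4 swaps positions 4,5 -> [2 1 3 5 4]
  step 3: s4 swaps positions 4,5 -> [2 1 3 4 5]
  step 4: s2^-1 swaps positions 2,3 -> [2 3 1 4 5]
  step 5: s4^-1 swaps positions 4,5 -> [2 3 1 5 4]
  step 6: s2^-1 swaps positions 2,3 -> [2 1 3 5 4]
  step 7: s1^-1 swaps positions 1,2 -> [1 2 3 5 4]
  step 8: s2^-1 swaps positions 2,3 -> [1 3 2 5 4]
  step 9: s2 swaps positions 2,3 -> [1 2 3 5 4]
Final permutation (position -> original strand): [1 2 3 5 4]
Closure components = cycle count of this permutation = 4.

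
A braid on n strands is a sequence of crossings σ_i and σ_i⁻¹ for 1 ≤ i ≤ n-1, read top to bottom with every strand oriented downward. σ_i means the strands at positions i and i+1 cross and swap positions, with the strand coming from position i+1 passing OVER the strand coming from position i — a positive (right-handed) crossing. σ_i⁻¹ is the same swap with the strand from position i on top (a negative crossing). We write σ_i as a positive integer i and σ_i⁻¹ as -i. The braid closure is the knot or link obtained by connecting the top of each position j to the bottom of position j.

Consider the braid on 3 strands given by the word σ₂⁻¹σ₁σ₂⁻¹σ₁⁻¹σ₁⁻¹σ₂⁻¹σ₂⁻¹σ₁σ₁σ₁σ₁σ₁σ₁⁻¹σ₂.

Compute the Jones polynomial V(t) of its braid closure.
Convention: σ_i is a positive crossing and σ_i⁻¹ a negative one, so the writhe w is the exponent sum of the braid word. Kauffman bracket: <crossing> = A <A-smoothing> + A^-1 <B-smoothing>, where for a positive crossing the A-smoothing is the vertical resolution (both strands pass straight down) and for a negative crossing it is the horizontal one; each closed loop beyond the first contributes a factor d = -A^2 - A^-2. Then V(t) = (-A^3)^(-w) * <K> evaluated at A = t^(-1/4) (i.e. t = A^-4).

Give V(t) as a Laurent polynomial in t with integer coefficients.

-t^4 + t^3 - t^2 + 2*t - 1 + 2*t^-1 - t^-2 + t^-3 - t^-4

Derivation:
The presented braid s2^-1 s1 s2^-1 s1^-1 s1^-1 s2^-1 s2^-1 s1 s1 s1 s1 s1 s1^-1 s2 on 3 strands reduces by inverse Markov moves (closure unchanged at each step):
  Deconjugate: the word is γ·β·γ⁻¹ with γ = s2^-1 s1 (prefix) and γ⁻¹ = s1^-1 s2 (suffix); strip both.
Reduced to β = s2^-1 s1^-1 s1^-1 s2^-1 s2^-1 s1 s1 s1 s1 s1 on 3 strands, 10 crossings.
Compute on β:
Braid: s2^-1 s1^-1 s1^-1 s2^-1 s2^-1 s1 s1 s1 s1 s1 on 3 strands, 10 crossings.
Writhe w = (#positive) - (#negative) = 5 - 5 = 0.
State-sum expansion of <K>. There are 2^10 = 1024 states.
For each crossing: s=0 is the vertical smoothing, s=1 horizontal. Crossing k contributes A^(sign_k * (1 - 2*s_k)); loop factor d = -A^2 - A^-2.
Tabulate the states by total A-exponent and number of loops L (A-exp: L × count):
  A^10: L=4 ×1
  A^8: L=3 ×10
  A^6: L=2 ×29, L=4 ×16
  A^4: L=1 ×26, L=3 ×74, L=5 ×20
  A^2: L=2 ×90, L=4 ×105, L=6 ×15
  A^0: L=1 ×15, L=3 ×141, L=5 ×90, L=7 ×6
  A^-2: L=2 ×35, L=4 ×130, L=6 ×44, L=8 ×1
  A^-4: L=3 ×40, L=5 ×69, L=7 ×11
  A^-6: L=4 ×25, L=6 ×19, L=8 ×1
  A^-8: L=5 ×8, L=7 ×2
  A^-10: L=6 ×1
Each group contributes A^e * Σ count * d^(L-1):
Powers of d = -A^2 - A^-2: d^2 = A^4 + 2 + A^-4; d^3 = -A^6 - 3*A^2 - 3*A^-2 - A^-6; d^4 = A^8 + 4*A^4 + 6 + 4*A^-4 + A^-8; d^5 = -A^10 - 5*A^6 - 10*A^2 - 10*A^-2 - 5*A^-6 - A^-10; d^6 = A^12 + 6*A^8 + 15*A^4 + 20 + 15*A^-4 + 6*A^-8 + A^-12; d^7 = -A^14 - 7*A^10 - 21*A^6 - 35*A^2 - 35*A^-2 - 21*A^-6 - 7*A^-10 - A^-14.
  A^10 * (d^3) = -A^16 - 3*A^12 - 3*A^8 - A^4
  A^8 * (10*d^2) = 10*A^12 + 20*A^8 + 10*A^4
  A^6 * (29*d + 16*d^3) = -16*A^12 - 77*A^8 - 77*A^4 - 16
  A^4 * (26 + 74*d^2 + 20*d^4) = 20*A^12 + 154*A^8 + 294*A^4 + 154 + 20*A^-4
  A^2 * (90*d + 105*d^3 + 15*d^5) = -15*A^12 - 180*A^8 - 555*A^4 - 555 - 180*A^-4 - 15*A^-8
  A^0 * (15 + 141*d^2 + 90*d^4 + 6*d^6) = 6*A^12 + 126*A^8 + 591*A^4 + 957 + 591*A^-4 + 126*A^-8 + 6*A^-12
  A^-2 * (35*d + 130*d^3 + 44*d^5 + d^7) = -A^12 - 51*A^8 - 371*A^4 - 900 - 900*A^-4 - 371*A^-8 - 51*A^-12 - A^-16
  A^-4 * (40*d^2 + 69*d^4 + 11*d^6) = 11*A^8 + 135*A^4 + 481 + 714*A^-4 + 481*A^-8 + 135*A^-12 + 11*A^-16
  A^-6 * (25*d^3 + 19*d^5 + d^7) = -A^8 - 26*A^4 - 141 - 300*A^-4 - 300*A^-8 - 141*A^-12 - 26*A^-16 - A^-20
  A^-8 * (8*d^4 + 2*d^6) = 2*A^4 + 20 + 62*A^-4 + 88*A^-8 + 62*A^-12 + 20*A^-16 + 2*A^-20
  A^-10 * (d^5) = -1 - 5*A^-4 - 10*A^-8 - 10*A^-12 - 5*A^-16 - A^-20
Summing the groups: <K> = -A^16 + A^12 - A^8 + 2*A^4 - 1 + 2*A^-4 - A^-8 + A^-12 - A^-16
Normalise by the writhe: (-A^3)^(-w) = (-A^3)^(0) = 1, so f(A) = 1 * <K> = -A^16 + A^12 - A^8 + 2*A^4 - 1 + 2*A^-4 - A^-8 + A^-12 - A^-16.
Substitute A = t^(-1/4), i.e. A^e → t^(-e/4): V(t) = -t^4 + t^3 - t^2 + 2*t - 1 + 2*t^-1 - t^-2 + t^-3 - t^-4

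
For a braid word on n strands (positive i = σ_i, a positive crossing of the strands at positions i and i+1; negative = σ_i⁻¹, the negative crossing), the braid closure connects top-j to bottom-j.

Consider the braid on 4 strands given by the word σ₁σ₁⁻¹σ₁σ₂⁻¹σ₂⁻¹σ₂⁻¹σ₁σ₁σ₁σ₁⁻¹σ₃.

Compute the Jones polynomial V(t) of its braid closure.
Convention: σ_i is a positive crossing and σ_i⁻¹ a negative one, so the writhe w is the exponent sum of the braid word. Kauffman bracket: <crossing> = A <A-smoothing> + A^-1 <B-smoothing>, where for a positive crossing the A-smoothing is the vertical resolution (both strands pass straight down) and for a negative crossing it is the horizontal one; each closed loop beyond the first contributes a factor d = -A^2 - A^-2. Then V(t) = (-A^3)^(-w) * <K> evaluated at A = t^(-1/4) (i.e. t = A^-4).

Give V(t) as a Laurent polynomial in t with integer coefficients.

The presented braid s1 s1^-1 s1 s2^-1 s2^-1 s2^-1 s1 s1 s1 s1^-1 s3 on 4 strands reduces by inverse Markov moves (closure unchanged at each step):
  Destabilize: the word has the form β·s3 where s3 occurs only as the final letter (β ∈ B_3); drop it and the last strand → 3 strands.
  Deconjugate: the word is γ·β·γ⁻¹ with γ = s1 s1^-1 (prefix) and γ⁻¹ = s1 s1^-1 (suffix); strip both.
Reduced to β = s1 s2^-1 s2^-1 s2^-1 s1 s1 on 3 strands, 6 crossings.
Compute on β:
Braid: s1 s2^-1 s2^-1 s2^-1 s1 s1 on 3 strands, 6 crossings.
Writhe w = (#positive) - (#negative) = 3 - 3 = 0.
Computing the Kauffman bracket via state sum. There are 2^6 = 64 states.
For each crossing: s=0 is the vertical smoothing, s=1 horizontal. Crossing k contributes A^(sign_k * (1 - 2*s_k)); loop factor d = -A^2 - A^-2.
Tabulate the states by total A-exponent and number of loops L (A-exp: L × count):
  A^6: L=4 ×1
  A^4: L=3 ×6
  A^2: L=2 ×12, L=4 ×3
  A^0: L=1 ×9, L=3 ×10, L=5 ×1
  A^-2: L=2 ×12, L=4 ×3
  A^-4: L=3 ×6
  A^-6: L=4 ×1
Each group contributes A^e * Σ count * d^(L-1):
Powers of d = -A^2 - A^-2: d^2 = A^4 + 2 + A^-4; d^3 = -A^6 - 3*A^2 - 3*A^-2 - A^-6; d^4 = A^8 + 4*A^4 + 6 + 4*A^-4 + A^-8.
  A^6 * (d^3) = -A^12 - 3*A^8 - 3*A^4 - 1
  A^4 * (6*d^2) = 6*A^8 + 12*A^4 + 6
  A^2 * (12*d + 3*d^3) = -3*A^8 - 21*A^4 - 21 - 3*A^-4
  A^0 * (9 + 10*d^2 + d^4) = A^8 + 14*A^4 + 35 + 14*A^-4 + A^-8
  A^-2 * (12*d + 3*d^3) = -3*A^4 - 21 - 21*A^-4 - 3*A^-8
  A^-4 * (6*d^2) = 6 + 12*A^-4 + 6*A^-8
  A^-6 * (d^3) = -1 - 3*A^-4 - 3*A^-8 - A^-12
Summing the groups: <K> = -A^12 + A^8 - A^4 + 3 - A^-4 + A^-8 - A^-12
Normalise by the writhe: (-A^3)^(-w) = (-A^3)^(0) = 1, so f(A) = 1 * <K> = -A^12 + A^8 - A^4 + 3 - A^-4 + A^-8 - A^-12.
Substitute A = t^(-1/4), i.e. A^e → t^(-e/4): V(t) = -t^3 + t^2 - t + 3 - t^-1 + t^-2 - t^-3

Answer: -t^3 + t^2 - t + 3 - t^-1 + t^-2 - t^-3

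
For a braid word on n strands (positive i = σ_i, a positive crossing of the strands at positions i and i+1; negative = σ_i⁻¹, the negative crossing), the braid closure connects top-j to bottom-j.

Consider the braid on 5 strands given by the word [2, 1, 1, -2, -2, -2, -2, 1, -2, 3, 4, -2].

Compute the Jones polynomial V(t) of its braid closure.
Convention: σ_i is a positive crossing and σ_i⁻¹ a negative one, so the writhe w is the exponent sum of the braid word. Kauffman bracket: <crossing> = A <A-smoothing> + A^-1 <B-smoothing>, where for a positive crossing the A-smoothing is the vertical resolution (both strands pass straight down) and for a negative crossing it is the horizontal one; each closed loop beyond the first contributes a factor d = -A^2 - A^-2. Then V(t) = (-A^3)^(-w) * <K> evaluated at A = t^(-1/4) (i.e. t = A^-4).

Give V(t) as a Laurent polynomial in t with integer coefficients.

The presented braid s2 s1 s1 s2^-1 s2^-1 s2^-1 s2^-1 s1 s2^-1 s3 s4 s2^-1 on 5 strands reduces by inverse Markov moves (closure unchanged at each step):
  Deconjugate: the word is γ·β·γ⁻¹ with γ = s2 (prefix) and γ⁻¹ = s2^-1 (suffix); strip both.
  Destabilize: the word has the form β·s4 where s4 occurs only as the final letter (β ∈ B_4); drop it and the last strand → 4 strands.
  Destabilize: the word has the form β·s3 where s3 occurs only as the final letter (β ∈ B_3); drop it and the last strand → 3 strands.
Reduced to β = s1 s1 s2^-1 s2^-1 s2^-1 s2^-1 s1 s2^-1 on 3 strands, 8 crossings.
Compute on β:
Braid: s1 s1 s2^-1 s2^-1 s2^-1 s2^-1 s1 s2^-1 on 3 strands, 8 crossings.
Writhe w = (#positive) - (#negative) = 3 - 5 = -2.
State-sum expansion of <K>. There are 2^8 = 256 states.
Each crossing splits two ways (0=vertical, 1=horizontal). The state's weight is A^(#A-smoothings - #B-smoothings) * d^(loops - 1).
Tabulate the states by total A-exponent and number of loops L (A-exp: L × count):
  A^8: L=6 ×1
  A^6: L=5 ×8
  A^4: L=4 ×27, L=6 ×1
  A^2: L=3 ×48, L=5 ×8
  A^0: L=2 ×47, L=4 ×22, L=6 ×1
  A^-2: L=1 ×23, L=3 ×29, L=5 ×4
  A^-4: L=2 ×22, L=4 ×6
  A^-6: L=3 ×8
  A^-8: L=4 ×1
Each group contributes A^e * Σ count * d^(L-1):
Powers of d = -A^2 - A^-2: d^2 = A^4 + 2 + A^-4; d^3 = -A^6 - 3*A^2 - 3*A^-2 - A^-6; d^4 = A^8 + 4*A^4 + 6 + 4*A^-4 + A^-8; d^5 = -A^10 - 5*A^6 - 10*A^2 - 10*A^-2 - 5*A^-6 - A^-10.
  A^8 * (d^5) = -A^18 - 5*A^14 - 10*A^10 - 10*A^6 - 5*A^2 - A^-2
  A^6 * (8*d^4) = 8*A^14 + 32*A^10 + 48*A^6 + 32*A^2 + 8*A^-2
  A^4 * (27*d^3 + d^5) = -A^14 - 32*A^10 - 91*A^6 - 91*A^2 - 32*A^-2 - A^-6
  A^2 * (48*d^2 + 8*d^4) = 8*A^10 + 80*A^6 + 144*A^2 + 80*A^-2 + 8*A^-6
  A^0 * (47*d + 22*d^3 + d^5) = -A^10 - 27*A^6 - 123*A^2 - 123*A^-2 - 27*A^-6 - A^-10
  A^-2 * (23 + 29*d^2 + 4*d^4) = 4*A^6 + 45*A^2 + 105*A^-2 + 45*A^-6 + 4*A^-10
  A^-4 * (22*d + 6*d^3) = -6*A^2 - 40*A^-2 - 40*A^-6 - 6*A^-10
  A^-6 * (8*d^2) = 8*A^-2 + 16*A^-6 + 8*A^-10
  A^-8 * (d^3) = -A^-2 - 3*A^-6 - 3*A^-10 - A^-14
Summing the groups: <K> = -A^18 + 2*A^14 - 3*A^10 + 4*A^6 - 4*A^2 + 4*A^-2 - 2*A^-6 + 2*A^-10 - A^-14
Normalise by the writhe: (-A^3)^(-w) = (-A^3)^(2) = A^6, so f(A) = A^6 * <K> = -A^24 + 2*A^20 - 3*A^16 + 4*A^12 - 4*A^8 + 4*A^4 - 2 + 2*A^-4 - A^-8.
Substitute A = t^(-1/4), i.e. A^e → t^(-e/4): V(t) = -t^2 + 2*t - 2 + 4*t^-1 - 4*t^-2 + 4*t^-3 - 3*t^-4 + 2*t^-5 - t^-6

Answer: -t^2 + 2*t - 2 + 4*t^-1 - 4*t^-2 + 4*t^-3 - 3*t^-4 + 2*t^-5 - t^-6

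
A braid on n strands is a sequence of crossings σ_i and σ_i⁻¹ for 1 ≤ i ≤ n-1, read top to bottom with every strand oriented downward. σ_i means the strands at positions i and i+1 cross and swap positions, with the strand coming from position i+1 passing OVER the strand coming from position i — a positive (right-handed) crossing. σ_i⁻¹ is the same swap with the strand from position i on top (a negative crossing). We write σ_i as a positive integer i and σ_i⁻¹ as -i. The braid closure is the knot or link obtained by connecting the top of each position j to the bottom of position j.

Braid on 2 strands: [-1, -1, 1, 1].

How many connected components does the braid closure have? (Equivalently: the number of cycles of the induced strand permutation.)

2

Derivation:
Track the strand permutation on 2 strands, starting from identity.
  step 1: s1^-1 swaps positions 1,2 -> [2 1]
  step 2: s1^-1 swaps positions 1,2 -> [1 2]
  step 3: s1 swaps positions 1,2 -> [2 1]
  step 4: s1 swaps positions 1,2 -> [1 2]
Final permutation (position -> original strand): [1 2]
Closure components = cycle count of this permutation = 2.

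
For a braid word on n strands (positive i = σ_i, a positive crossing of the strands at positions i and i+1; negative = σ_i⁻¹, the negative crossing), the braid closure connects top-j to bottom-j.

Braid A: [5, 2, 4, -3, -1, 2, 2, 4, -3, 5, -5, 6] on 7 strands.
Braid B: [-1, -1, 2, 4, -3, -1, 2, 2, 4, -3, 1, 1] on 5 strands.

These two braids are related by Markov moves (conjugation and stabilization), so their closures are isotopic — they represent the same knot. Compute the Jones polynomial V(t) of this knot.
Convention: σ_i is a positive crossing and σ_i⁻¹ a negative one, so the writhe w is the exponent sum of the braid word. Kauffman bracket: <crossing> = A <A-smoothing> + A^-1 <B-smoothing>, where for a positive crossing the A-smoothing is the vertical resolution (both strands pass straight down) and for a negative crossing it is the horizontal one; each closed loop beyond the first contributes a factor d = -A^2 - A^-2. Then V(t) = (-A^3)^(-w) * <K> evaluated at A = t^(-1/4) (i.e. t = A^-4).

-t^6 + 2*t^5 - 3*t^4 + 4*t^3 - 3*t^2 + 3*t - 2 + t^-1

Derivation:
Markov-equivalent braids have isotopic closures, hence identical knot invariants. Strip the Markov moves from each word to reach a common short braid β, then compute V(t) once on β.
Braid A: s5 s2 s4 s3^-1 s1^-1 s2 s2 s4 s3^-1 s5 s5^-1 s6 on 7 strands reduces by inverse Markov moves (closure unchanged at each step):
  Destabilize: the word has the form β·s6 where s6 occurs only as the final letter (β ∈ B_6); drop it and the last strand → 6 strands.
  Deconjugate: the word is γ·β·γ⁻¹ with γ = s5 (prefix) and γ⁻¹ = s5^-1 (suffix); strip both.
  Destabilize: the word has the form β·s5 where s5 occurs only as the final letter (β ∈ B_5); drop it and the last strand → 5 strands.
Reduced to β = s2 s4 s3^-1 s1^-1 s2 s2 s4 s3^-1 on 5 strands, 8 crossings.
Braid B: s1^-1 s1^-1 s2 s4 s3^-1 s1^-1 s2 s2 s4 s3^-1 s1 s1 on 5 strands reduces by inverse Markov moves (closure unchanged at each step):
  Deconjugate: the word is γ·β·γ⁻¹ with γ = s1^-1 (prefix) and γ⁻¹ = s1 (suffix); strip both.
  Deconjugate: the word is γ·β·γ⁻¹ with γ = s1^-1 (prefix) and γ⁻¹ = s1 (suffix); strip both.
Reduced to β = s2 s4 s3^-1 s1^-1 s2 s2 s4 s3^-1 on 5 strands, 8 crossings.
Both give the same β = s2 s4 s3^-1 s1^-1 s2 s2 s4 s3^-1 on 5 strands, so one state sum suffices:
Braid: s2 s4 s3^-1 s1^-1 s2 s2 s4 s3^-1 on 5 strands, 8 crossings.
Writhe w = (#positive) - (#negative) = 5 - 3 = 2.
Computing the Kauffman bracket via state sum. There are 2^8 = 256 states.
Smooth each crossing (0=||, 1=⌣⌢); contribution A^(Σ sign_k(1-2s_k)) * d^(L-1).
Tabulate the states by total A-exponent and number of loops L (A-exp: L × count):
  A^8: L=4 ×1
  A^6: L=3 ×7, L=5 ×1
  A^4: L=2 ×19, L=4 ×9
  A^2: L=1 ×19, L=3 ×35, L=5 ×2
  A^0: L=2 ×48, L=4 ×22
  A^-2: L=3 ×49, L=5 ×7
  A^-4: L=4 ×27, L=6 ×1
  A^-6: L=5 ×8
  A^-8: L=6 ×1
Each group contributes A^e * Σ count * d^(L-1):
Powers of d = -A^2 - A^-2: d^2 = A^4 + 2 + A^-4; d^3 = -A^6 - 3*A^2 - 3*A^-2 - A^-6; d^4 = A^8 + 4*A^4 + 6 + 4*A^-4 + A^-8; d^5 = -A^10 - 5*A^6 - 10*A^2 - 10*A^-2 - 5*A^-6 - A^-10.
  A^8 * (d^3) = -A^14 - 3*A^10 - 3*A^6 - A^2
  A^6 * (7*d^2 + d^4) = A^14 + 11*A^10 + 20*A^6 + 11*A^2 + A^-2
  A^4 * (19*d + 9*d^3) = -9*A^10 - 46*A^6 - 46*A^2 - 9*A^-2
  A^2 * (19 + 35*d^2 + 2*d^4) = 2*A^10 + 43*A^6 + 101*A^2 + 43*A^-2 + 2*A^-6
  A^0 * (48*d + 22*d^3) = -22*A^6 - 114*A^2 - 114*A^-2 - 22*A^-6
  A^-2 * (49*d^2 + 7*d^4) = 7*A^6 + 77*A^2 + 140*A^-2 + 77*A^-6 + 7*A^-10
  A^-4 * (27*d^3 + d^5) = -A^6 - 32*A^2 - 91*A^-2 - 91*A^-6 - 32*A^-10 - A^-14
  A^-6 * (8*d^4) = 8*A^2 + 32*A^-2 + 48*A^-6 + 32*A^-10 + 8*A^-14
  A^-8 * (d^5) = -A^2 - 5*A^-2 - 10*A^-6 - 10*A^-10 - 5*A^-14 - A^-18
Summing the groups: <K> = A^10 - 2*A^6 + 3*A^2 - 3*A^-2 + 4*A^-6 - 3*A^-10 + 2*A^-14 - A^-18
Normalise by the writhe: (-A^3)^(-w) = (-A^3)^(-2) = A^-6, so f(A) = A^-6 * <K> = A^4 - 2 + 3*A^-4 - 3*A^-8 + 4*A^-12 - 3*A^-16 + 2*A^-20 - A^-24.
Substitute A = t^(-1/4), i.e. A^e → t^(-e/4): V(t) = -t^6 + 2*t^5 - 3*t^4 + 4*t^3 - 3*t^2 + 3*t - 2 + t^-1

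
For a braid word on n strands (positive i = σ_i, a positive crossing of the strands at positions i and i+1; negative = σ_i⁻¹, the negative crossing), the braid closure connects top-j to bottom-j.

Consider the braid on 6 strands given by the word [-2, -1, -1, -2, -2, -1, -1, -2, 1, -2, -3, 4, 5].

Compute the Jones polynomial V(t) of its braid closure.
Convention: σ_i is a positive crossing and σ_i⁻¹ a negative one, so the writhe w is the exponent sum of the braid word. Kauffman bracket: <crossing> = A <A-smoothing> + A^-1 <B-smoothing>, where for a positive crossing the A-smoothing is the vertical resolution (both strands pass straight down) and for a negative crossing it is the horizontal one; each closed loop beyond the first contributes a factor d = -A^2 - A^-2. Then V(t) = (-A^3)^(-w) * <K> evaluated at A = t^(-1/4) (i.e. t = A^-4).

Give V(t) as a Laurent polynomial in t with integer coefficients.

The presented braid s2^-1 s1^-1 s1^-1 s2^-1 s2^-1 s1^-1 s1^-1 s2^-1 s1 s2^-1 s3^-1 s4 s5 on 6 strands reduces by inverse Markov moves (closure unchanged at each step):
  Destabilize: the word has the form β·s5 where s5 occurs only as the final letter (β ∈ B_5); drop it and the last strand → 5 strands.
  Destabilize: the word has the form β·s4 where s4 occurs only as the final letter (β ∈ B_4); drop it and the last strand → 4 strands.
  Destabilize: the word has the form β·s3^-1 where s3^-1 occurs only as the final letter (β ∈ B_3); drop it and the last strand → 3 strands.
Reduced to β = s2^-1 s1^-1 s1^-1 s2^-1 s2^-1 s1^-1 s1^-1 s2^-1 s1 s2^-1 on 3 strands, 10 crossings.
Compute on β:
Braid: s2^-1 s1^-1 s1^-1 s2^-1 s2^-1 s1^-1 s1^-1 s2^-1 s1 s2^-1 on 3 strands, 10 crossings.
Writhe w = (#positive) - (#negative) = 1 - 9 = -8.
Computing the Kauffman bracket via state sum. There are 2^10 = 1024 states.
Smooth each crossing (0=||, 1=⌣⌢); contribution A^(Σ sign_k(1-2s_k)) * d^(L-1).
Tabulate the states by total A-exponent and number of loops L (A-exp: L × count):
  A^10: L=6 ×1
  A^8: L=5 ×10
  A^6: L=4 ×41, L=6 ×4
  A^4: L=3 ×86, L=5 ×34
  A^2: L=2 ×92, L=4 ×114, L=6 ×4
  A^0: L=1 ×40, L=3 ×185, L=5 ×27
  A^-2: L=2 ×142, L=4 ×67, L=6 ×1
  A^-4: L=1 ×40, L=3 ×76, L=5 ×4
  A^-6: L=2 ×39, L=4 ×6
  A^-8: L=1 ×5, L=3 ×5
  A^-10: L=2 ×1
Each group contributes A^e * Σ count * d^(L-1):
Powers of d = -A^2 - A^-2: d^2 = A^4 + 2 + A^-4; d^3 = -A^6 - 3*A^2 - 3*A^-2 - A^-6; d^4 = A^8 + 4*A^4 + 6 + 4*A^-4 + A^-8; d^5 = -A^10 - 5*A^6 - 10*A^2 - 10*A^-2 - 5*A^-6 - A^-10.
  A^10 * (d^5) = -A^20 - 5*A^16 - 10*A^12 - 10*A^8 - 5*A^4 - 1
  A^8 * (10*d^4) = 10*A^16 + 40*A^12 + 60*A^8 + 40*A^4 + 10
  A^6 * (41*d^3 + 4*d^5) = -4*A^16 - 61*A^12 - 163*A^8 - 163*A^4 - 61 - 4*A^-4
  A^4 * (86*d^2 + 34*d^4) = 34*A^12 + 222*A^8 + 376*A^4 + 222 + 34*A^-4
  A^2 * (92*d + 114*d^3 + 4*d^5) = -4*A^12 - 134*A^8 - 474*A^4 - 474 - 134*A^-4 - 4*A^-8
  A^0 * (40 + 185*d^2 + 27*d^4) = 27*A^8 + 293*A^4 + 572 + 293*A^-4 + 27*A^-8
  A^-2 * (142*d + 67*d^3 + d^5) = -A^8 - 72*A^4 - 353 - 353*A^-4 - 72*A^-8 - A^-12
  A^-4 * (40 + 76*d^2 + 4*d^4) = 4*A^4 + 92 + 216*A^-4 + 92*A^-8 + 4*A^-12
  A^-6 * (39*d + 6*d^3) = -6 - 57*A^-4 - 57*A^-8 - 6*A^-12
  A^-8 * (5 + 5*d^2) = 5*A^-4 + 15*A^-8 + 5*A^-12
  A^-10 * (d) = -A^-8 - A^-12
Summing the groups: <K> = -A^20 + A^16 - A^12 + A^8 - A^4 + 1 + A^-12
Normalise by the writhe: (-A^3)^(-w) = (-A^3)^(8) = A^24, so f(A) = A^24 * <K> = -A^44 + A^40 - A^36 + A^32 - A^28 + A^24 + A^12.
Substitute A = t^(-1/4), i.e. A^e → t^(-e/4): V(t) = t^-3 + t^-6 - t^-7 + t^-8 - t^-9 + t^-10 - t^-11

Answer: t^-3 + t^-6 - t^-7 + t^-8 - t^-9 + t^-10 - t^-11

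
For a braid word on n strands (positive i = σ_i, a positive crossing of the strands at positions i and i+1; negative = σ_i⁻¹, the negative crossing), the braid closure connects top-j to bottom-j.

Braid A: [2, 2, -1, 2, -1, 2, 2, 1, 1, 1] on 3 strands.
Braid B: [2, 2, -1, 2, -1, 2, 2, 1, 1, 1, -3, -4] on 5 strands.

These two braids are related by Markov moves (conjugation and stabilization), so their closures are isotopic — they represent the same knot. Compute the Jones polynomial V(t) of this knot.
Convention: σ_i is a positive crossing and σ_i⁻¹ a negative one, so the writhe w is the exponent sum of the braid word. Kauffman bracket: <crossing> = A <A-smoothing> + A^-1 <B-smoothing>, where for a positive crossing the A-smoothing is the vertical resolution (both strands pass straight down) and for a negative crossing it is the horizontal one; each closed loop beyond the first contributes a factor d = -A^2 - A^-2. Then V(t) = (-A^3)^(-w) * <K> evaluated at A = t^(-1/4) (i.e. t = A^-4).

t^10 - 4*t^9 + 6*t^8 - 8*t^7 + 9*t^6 - 8*t^5 + 7*t^4 - 4*t^3 + 2*t^2

Derivation:
Markov-equivalent braids have isotopic closures, hence identical knot invariants. Strip the Markov moves from each word to reach a common short braid β, then compute V(t) once on β.
Braid A: s2 s2 s1^-1 s2 s1^-1 s2 s2 s1 s1 s1 on 3 strands has no conjugating prefix/suffix or stabilization to strip; take β = s2 s2 s1^-1 s2 s1^-1 s2 s2 s1 s1 s1.
Braid B: s2 s2 s1^-1 s2 s1^-1 s2 s2 s1 s1 s1 s3^-1 s4^-1 on 5 strands reduces by inverse Markov moves (closure unchanged at each step):
  Destabilize: the word has the form β·s4^-1 where s4^-1 occurs only as the final letter (β ∈ B_4); drop it and the last strand → 4 strands.
  Destabilize: the word has the form β·s3^-1 where s3^-1 occurs only as the final letter (β ∈ B_3); drop it and the last strand → 3 strands.
Reduced to β = s2 s2 s1^-1 s2 s1^-1 s2 s2 s1 s1 s1 on 3 strands, 10 crossings.
Both give the same β = s2 s2 s1^-1 s2 s1^-1 s2 s2 s1 s1 s1 on 3 strands, so one state sum suffices:
Braid: s2 s2 s1^-1 s2 s1^-1 s2 s2 s1 s1 s1 on 3 strands, 10 crossings.
Writhe w = (#positive) - (#negative) = 8 - 2 = 6.
State-sum expansion of <K>. There are 2^10 = 1024 states.
Smooth each crossing (0=||, 1=⌣⌢); contribution A^(Σ sign_k(1-2s_k)) * d^(L-1).
Tabulate the states by total A-exponent and number of loops L (A-exp: L × count):
  A^10: L=3 ×1
  A^8: L=2 ×7, L=4 ×3
  A^6: L=1 ×14, L=3 ×28, L=5 ×3
  A^4: L=2 ×88, L=4 ×31, L=6 ×1
  A^2: L=1 ×63, L=3 ×133, L=5 ×14
  A^0: L=2 ×159, L=4 ×91, L=6 ×2
  A^-2: L=3 ×180, L=5 ×30
  A^-4: L=4 ×116, L=6 ×4
  A^-6: L=5 ×45
  A^-8: L=6 ×10
  A^-10: L=7 ×1
Each group contributes A^e * Σ count * d^(L-1):
Powers of d = -A^2 - A^-2: d^2 = A^4 + 2 + A^-4; d^3 = -A^6 - 3*A^2 - 3*A^-2 - A^-6; d^4 = A^8 + 4*A^4 + 6 + 4*A^-4 + A^-8; d^5 = -A^10 - 5*A^6 - 10*A^2 - 10*A^-2 - 5*A^-6 - A^-10; d^6 = A^12 + 6*A^8 + 15*A^4 + 20 + 15*A^-4 + 6*A^-8 + A^-12.
  A^10 * (d^2) = A^14 + 2*A^10 + A^6
  A^8 * (7*d + 3*d^3) = -3*A^14 - 16*A^10 - 16*A^6 - 3*A^2
  A^6 * (14 + 28*d^2 + 3*d^4) = 3*A^14 + 40*A^10 + 88*A^6 + 40*A^2 + 3*A^-2
  A^4 * (88*d + 31*d^3 + d^5) = -A^14 - 36*A^10 - 191*A^6 - 191*A^2 - 36*A^-2 - A^-6
  A^2 * (63 + 133*d^2 + 14*d^4) = 14*A^10 + 189*A^6 + 413*A^2 + 189*A^-2 + 14*A^-6
  A^0 * (159*d + 91*d^3 + 2*d^5) = -2*A^10 - 101*A^6 - 452*A^2 - 452*A^-2 - 101*A^-6 - 2*A^-10
  A^-2 * (180*d^2 + 30*d^4) = 30*A^6 + 300*A^2 + 540*A^-2 + 300*A^-6 + 30*A^-10
  A^-4 * (116*d^3 + 4*d^5) = -4*A^6 - 136*A^2 - 388*A^-2 - 388*A^-6 - 136*A^-10 - 4*A^-14
  A^-6 * (45*d^4) = 45*A^2 + 180*A^-2 + 270*A^-6 + 180*A^-10 + 45*A^-14
  A^-8 * (10*d^5) = -10*A^2 - 50*A^-2 - 100*A^-6 - 100*A^-10 - 50*A^-14 - 10*A^-18
  A^-10 * (d^6) = A^2 + 6*A^-2 + 15*A^-6 + 20*A^-10 + 15*A^-14 + 6*A^-18 + A^-22
Summing the groups: <K> = 2*A^10 - 4*A^6 + 7*A^2 - 8*A^-2 + 9*A^-6 - 8*A^-10 + 6*A^-14 - 4*A^-18 + A^-22
Normalise by the writhe: (-A^3)^(-w) = (-A^3)^(-6) = A^-18, so f(A) = A^-18 * <K> = 2*A^-8 - 4*A^-12 + 7*A^-16 - 8*A^-20 + 9*A^-24 - 8*A^-28 + 6*A^-32 - 4*A^-36 + A^-40.
Substitute A = t^(-1/4), i.e. A^e → t^(-e/4): V(t) = t^10 - 4*t^9 + 6*t^8 - 8*t^7 + 9*t^6 - 8*t^5 + 7*t^4 - 4*t^3 + 2*t^2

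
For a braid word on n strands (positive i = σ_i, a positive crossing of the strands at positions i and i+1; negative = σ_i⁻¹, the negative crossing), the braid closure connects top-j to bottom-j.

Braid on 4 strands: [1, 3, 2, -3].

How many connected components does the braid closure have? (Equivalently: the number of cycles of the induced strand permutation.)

Track the strand permutation on 4 strands, starting from identity.
  step 1: s1 swaps positions 1,2 -> [2 1 3 4]
  step 2: s3 swaps positions 3,4 -> [2 1 4 3]
  step 3: s2 swaps positions 2,3 -> [2 4 1 3]
  step 4: s3^-1 swaps positions 3,4 -> [2 4 3 1]
Final permutation (position -> original strand): [2 4 3 1]
Closure components = cycle count of this permutation = 2.

Answer: 2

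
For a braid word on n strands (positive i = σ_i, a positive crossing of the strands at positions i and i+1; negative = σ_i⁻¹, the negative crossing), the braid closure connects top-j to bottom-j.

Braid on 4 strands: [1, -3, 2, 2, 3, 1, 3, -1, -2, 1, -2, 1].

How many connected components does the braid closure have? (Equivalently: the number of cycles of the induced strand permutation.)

2

Derivation:
Track the strand permutation on 4 strands, starting from identity.
  step 1: s1 swaps positions 1,2 -> [2 1 3 4]
  step 2: s3^-1 swaps positions 3,4 -> [2 1 4 3]
  step 3: s2 swaps positions 2,3 -> [2 4 1 3]
  step 4: s2 swaps positions 2,3 -> [2 1 4 3]
  step 5: s3 swaps positions 3,4 -> [2 1 3 4]
  step 6: s1 swaps positions 1,2 -> [1 2 3 4]
  step 7: s3 swaps positions 3,4 -> [1 2 4 3]
  step 8: s1^-1 swaps positions 1,2 -> [2 1 4 3]
  step 9: s2^-1 swaps positions 2,3 -> [2 4 1 3]
  step 10: s1 swaps positions 1,2 -> [4 2 1 3]
  step 11: s2^-1 swaps positions 2,3 -> [4 1 2 3]
  step 12: s1 swaps positions 1,2 -> [1 4 2 3]
Final permutation (position -> original strand): [1 4 2 3]
Closure components = cycle count of this permutation = 2.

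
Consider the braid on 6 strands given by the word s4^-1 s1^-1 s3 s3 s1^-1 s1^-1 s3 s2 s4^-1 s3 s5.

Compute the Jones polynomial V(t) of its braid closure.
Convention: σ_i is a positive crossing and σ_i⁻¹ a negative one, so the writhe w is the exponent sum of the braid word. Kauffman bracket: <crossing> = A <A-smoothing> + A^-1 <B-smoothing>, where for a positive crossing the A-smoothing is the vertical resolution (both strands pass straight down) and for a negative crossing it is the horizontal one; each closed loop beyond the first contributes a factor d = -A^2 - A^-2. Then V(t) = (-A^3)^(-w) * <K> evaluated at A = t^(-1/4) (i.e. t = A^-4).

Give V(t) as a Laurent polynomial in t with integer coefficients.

The presented braid s4^-1 s1^-1 s3 s3 s1^-1 s1^-1 s3 s2 s4^-1 s3 s5 on 6 strands reduces by inverse Markov moves (closure unchanged at each step):
  Destabilize: the word has the form β·s5 where s5 occurs only as the final letter (β ∈ B_5); drop it and the last strand → 5 strands.
Reduced to β = s4^-1 s1^-1 s3 s3 s1^-1 s1^-1 s3 s2 s4^-1 s3 on 5 strands, 10 crossings.
Compute on β:
Braid: s4^-1 s1^-1 s3 s3 s1^-1 s1^-1 s3 s2 s4^-1 s3 on 5 strands, 10 crossings.
Writhe w = (#positive) - (#negative) = 5 - 5 = 0.
State-sum expansion of <K>. There are 2^10 = 1024 states.
For each crossing: s=0 is the vertical smoothing, s=1 horizontal. Crossing k contributes A^(sign_k * (1 - 2*s_k)); loop factor d = -A^2 - A^-2.
Tabulate the states by total A-exponent and number of loops L (A-exp: L × count):
  A^10: L=6 ×1
  A^8: L=5 ×10
  A^6: L=4 ×41, L=6 ×4
  A^4: L=3 ×83, L=5 ×36, L=7 ×1
  A^2: L=2 ×84, L=4 ×107, L=6 ×19
  A^0: L=1 ×33, L=3 ×143, L=5 ×70, L=7 ×6
  A^-2: L=2 ×68, L=4 ×116, L=6 ×25, L=8 ×1
  A^-4: L=3 ×64, L=5 ×52, L=7 ×4
  A^-6: L=4 ×33, L=6 ×12
  A^-8: L=5 ×9, L=7 ×1
  A^-10: L=6 ×1
Each group contributes A^e * Σ count * d^(L-1):
Powers of d = -A^2 - A^-2: d^2 = A^4 + 2 + A^-4; d^3 = -A^6 - 3*A^2 - 3*A^-2 - A^-6; d^4 = A^8 + 4*A^4 + 6 + 4*A^-4 + A^-8; d^5 = -A^10 - 5*A^6 - 10*A^2 - 10*A^-2 - 5*A^-6 - A^-10; d^6 = A^12 + 6*A^8 + 15*A^4 + 20 + 15*A^-4 + 6*A^-8 + A^-12; d^7 = -A^14 - 7*A^10 - 21*A^6 - 35*A^2 - 35*A^-2 - 21*A^-6 - 7*A^-10 - A^-14.
  A^10 * (d^5) = -A^20 - 5*A^16 - 10*A^12 - 10*A^8 - 5*A^4 - 1
  A^8 * (10*d^4) = 10*A^16 + 40*A^12 + 60*A^8 + 40*A^4 + 10
  A^6 * (41*d^3 + 4*d^5) = -4*A^16 - 61*A^12 - 163*A^8 - 163*A^4 - 61 - 4*A^-4
  A^4 * (83*d^2 + 36*d^4 + d^6) = A^16 + 42*A^12 + 242*A^8 + 402*A^4 + 242 + 42*A^-4 + A^-8
  A^2 * (84*d + 107*d^3 + 19*d^5) = -19*A^12 - 202*A^8 - 595*A^4 - 595 - 202*A^-4 - 19*A^-8
  A^0 * (33 + 143*d^2 + 70*d^4 + 6*d^6) = 6*A^12 + 106*A^8 + 513*A^4 + 859 + 513*A^-4 + 106*A^-8 + 6*A^-12
  A^-2 * (68*d + 116*d^3 + 25*d^5 + d^7) = -A^12 - 32*A^8 - 262*A^4 - 701 - 701*A^-4 - 262*A^-8 - 32*A^-12 - A^-16
  A^-4 * (64*d^2 + 52*d^4 + 4*d^6) = 4*A^8 + 76*A^4 + 332 + 520*A^-4 + 332*A^-8 + 76*A^-12 + 4*A^-16
  A^-6 * (33*d^3 + 12*d^5) = -12*A^4 - 93 - 219*A^-4 - 219*A^-8 - 93*A^-12 - 12*A^-16
  A^-8 * (9*d^4 + d^6) = A^4 + 15 + 51*A^-4 + 74*A^-8 + 51*A^-12 + 15*A^-16 + A^-20
  A^-10 * (d^5) = -1 - 5*A^-4 - 10*A^-8 - 10*A^-12 - 5*A^-16 - A^-20
Summing the groups: <K> = -A^20 + 2*A^16 - 3*A^12 + 5*A^8 - 5*A^4 + 6 - 5*A^-4 + 3*A^-8 - 2*A^-12 + A^-16
Normalise by the writhe: (-A^3)^(-w) = (-A^3)^(0) = 1, so f(A) = 1 * <K> = -A^20 + 2*A^16 - 3*A^12 + 5*A^8 - 5*A^4 + 6 - 5*A^-4 + 3*A^-8 - 2*A^-12 + A^-16.
Substitute A = t^(-1/4), i.e. A^e → t^(-e/4): V(t) = t^4 - 2*t^3 + 3*t^2 - 5*t + 6 - 5*t^-1 + 5*t^-2 - 3*t^-3 + 2*t^-4 - t^-5

Answer: t^4 - 2*t^3 + 3*t^2 - 5*t + 6 - 5*t^-1 + 5*t^-2 - 3*t^-3 + 2*t^-4 - t^-5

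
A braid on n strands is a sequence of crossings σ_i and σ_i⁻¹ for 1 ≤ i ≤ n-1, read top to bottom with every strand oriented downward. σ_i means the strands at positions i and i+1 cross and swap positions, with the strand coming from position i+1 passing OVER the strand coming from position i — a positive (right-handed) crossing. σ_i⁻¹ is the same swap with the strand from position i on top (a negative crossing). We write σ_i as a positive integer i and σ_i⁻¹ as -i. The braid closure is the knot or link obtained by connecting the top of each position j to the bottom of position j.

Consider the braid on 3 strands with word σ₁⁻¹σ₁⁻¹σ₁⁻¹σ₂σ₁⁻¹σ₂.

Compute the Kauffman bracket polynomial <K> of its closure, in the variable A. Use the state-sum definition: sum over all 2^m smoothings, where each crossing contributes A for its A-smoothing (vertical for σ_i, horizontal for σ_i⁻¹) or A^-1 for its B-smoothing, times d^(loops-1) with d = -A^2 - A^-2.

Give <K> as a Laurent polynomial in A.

A^14 - 2*A^10 + 2*A^6 - 2*A^2 + 2*A^-2 - A^-6 + A^-10

Derivation:
Braid: s1^-1 s1^-1 s1^-1 s2 s1^-1 s2 on 3 strands, 6 crossings.
Writhe w = (#positive) - (#negative) = 2 - 4 = -2.
Computing the Kauffman bracket via state sum. There are 2^6 = 64 states.
Smooth each crossing (0=||, 1=⌣⌢); contribution A^(Σ sign_k(1-2s_k)) * d^(L-1).
Tabulate the states by total A-exponent and number of loops L (A-exp: L × count):
  A^6: L=5 ×1
  A^4: L=4 ×6
  A^2: L=3 ×15
  A^0: L=2 ×19, L=4 ×1
  A^-2: L=1 ×11, L=3 ×4
  A^-4: L=2 ×6
  A^-6: L=3 ×1
Each group contributes A^e * Σ count * d^(L-1):
Powers of d = -A^2 - A^-2: d^2 = A^4 + 2 + A^-4; d^3 = -A^6 - 3*A^2 - 3*A^-2 - A^-6; d^4 = A^8 + 4*A^4 + 6 + 4*A^-4 + A^-8.
  A^6 * (d^4) = A^14 + 4*A^10 + 6*A^6 + 4*A^2 + A^-2
  A^4 * (6*d^3) = -6*A^10 - 18*A^6 - 18*A^2 - 6*A^-2
  A^2 * (15*d^2) = 15*A^6 + 30*A^2 + 15*A^-2
  A^0 * (19*d + d^3) = -A^6 - 22*A^2 - 22*A^-2 - A^-6
  A^-2 * (11 + 4*d^2) = 4*A^2 + 19*A^-2 + 4*A^-6
  A^-4 * (6*d) = -6*A^-2 - 6*A^-6
  A^-6 * (d^2) = A^-2 + 2*A^-6 + A^-10
Summing the groups: <K> = A^14 - 2*A^10 + 2*A^6 - 2*A^2 + 2*A^-2 - A^-6 + A^-10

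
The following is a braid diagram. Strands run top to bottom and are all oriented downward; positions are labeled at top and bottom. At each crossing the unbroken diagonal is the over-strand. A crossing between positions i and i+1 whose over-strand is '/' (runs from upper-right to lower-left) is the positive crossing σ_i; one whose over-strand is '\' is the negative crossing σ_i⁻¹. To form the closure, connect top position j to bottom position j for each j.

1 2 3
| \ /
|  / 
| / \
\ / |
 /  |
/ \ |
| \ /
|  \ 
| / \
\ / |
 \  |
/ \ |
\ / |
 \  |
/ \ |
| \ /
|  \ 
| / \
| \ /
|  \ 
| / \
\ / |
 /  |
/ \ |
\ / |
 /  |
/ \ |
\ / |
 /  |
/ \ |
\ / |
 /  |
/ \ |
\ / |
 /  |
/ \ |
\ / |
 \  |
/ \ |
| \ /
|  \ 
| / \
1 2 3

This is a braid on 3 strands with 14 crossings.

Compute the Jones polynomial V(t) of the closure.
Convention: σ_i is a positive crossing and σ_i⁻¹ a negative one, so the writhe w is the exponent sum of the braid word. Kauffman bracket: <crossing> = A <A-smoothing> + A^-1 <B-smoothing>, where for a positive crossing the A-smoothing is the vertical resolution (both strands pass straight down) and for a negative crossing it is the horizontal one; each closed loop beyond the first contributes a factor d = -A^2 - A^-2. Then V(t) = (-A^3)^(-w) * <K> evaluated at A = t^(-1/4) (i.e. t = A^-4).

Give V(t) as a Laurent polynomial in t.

Reading the diagram top to bottom ('/'-over between positions i,i+1 = s_i, '\'-over = s_i^-1): braid word = s2 s1 s2^-1 s1^-1 s1^-1 s2^-1 s2^-1 s1 s1 s1 s1 s1 s1^-1 s2^-1.
The presented braid s2 s1 s2^-1 s1^-1 s1^-1 s2^-1 s2^-1 s1 s1 s1 s1 s1 s1^-1 s2^-1 on 3 strands reduces by inverse Markov moves (closure unchanged at each step):
  Deconjugate: the word is γ·β·γ⁻¹ with γ = s2 s1 (prefix) and γ⁻¹ = s1^-1 s2^-1 (suffix); strip both.
Reduced to β = s2^-1 s1^-1 s1^-1 s2^-1 s2^-1 s1 s1 s1 s1 s1 on 3 strands, 10 crossings.
Compute on β:
Braid: s2^-1 s1^-1 s1^-1 s2^-1 s2^-1 s1 s1 s1 s1 s1 on 3 strands, 10 crossings.
Writhe w = (#positive) - (#negative) = 5 - 5 = 0.
Enumerate smoothing states for the bracket polynomial. There are 2^10 = 1024 states.
Smooth each crossing (0=||, 1=⌣⌢); contribution A^(Σ sign_k(1-2s_k)) * d^(L-1).
Tabulate the states by total A-exponent and number of loops L (A-exp: L × count):
  A^10: L=4 ×1
  A^8: L=3 ×10
  A^6: L=2 ×29, L=4 ×16
  A^4: L=1 ×26, L=3 ×74, L=5 ×20
  A^2: L=2 ×90, L=4 ×105, L=6 ×15
  A^0: L=1 ×15, L=3 ×141, L=5 ×90, L=7 ×6
  A^-2: L=2 ×35, L=4 ×130, L=6 ×44, L=8 ×1
  A^-4: L=3 ×40, L=5 ×69, L=7 ×11
  A^-6: L=4 ×25, L=6 ×19, L=8 ×1
  A^-8: L=5 ×8, L=7 ×2
  A^-10: L=6 ×1
Each group contributes A^e * Σ count * d^(L-1):
Powers of d = -A^2 - A^-2: d^2 = A^4 + 2 + A^-4; d^3 = -A^6 - 3*A^2 - 3*A^-2 - A^-6; d^4 = A^8 + 4*A^4 + 6 + 4*A^-4 + A^-8; d^5 = -A^10 - 5*A^6 - 10*A^2 - 10*A^-2 - 5*A^-6 - A^-10; d^6 = A^12 + 6*A^8 + 15*A^4 + 20 + 15*A^-4 + 6*A^-8 + A^-12; d^7 = -A^14 - 7*A^10 - 21*A^6 - 35*A^2 - 35*A^-2 - 21*A^-6 - 7*A^-10 - A^-14.
  A^10 * (d^3) = -A^16 - 3*A^12 - 3*A^8 - A^4
  A^8 * (10*d^2) = 10*A^12 + 20*A^8 + 10*A^4
  A^6 * (29*d + 16*d^3) = -16*A^12 - 77*A^8 - 77*A^4 - 16
  A^4 * (26 + 74*d^2 + 20*d^4) = 20*A^12 + 154*A^8 + 294*A^4 + 154 + 20*A^-4
  A^2 * (90*d + 105*d^3 + 15*d^5) = -15*A^12 - 180*A^8 - 555*A^4 - 555 - 180*A^-4 - 15*A^-8
  A^0 * (15 + 141*d^2 + 90*d^4 + 6*d^6) = 6*A^12 + 126*A^8 + 591*A^4 + 957 + 591*A^-4 + 126*A^-8 + 6*A^-12
  A^-2 * (35*d + 130*d^3 + 44*d^5 + d^7) = -A^12 - 51*A^8 - 371*A^4 - 900 - 900*A^-4 - 371*A^-8 - 51*A^-12 - A^-16
  A^-4 * (40*d^2 + 69*d^4 + 11*d^6) = 11*A^8 + 135*A^4 + 481 + 714*A^-4 + 481*A^-8 + 135*A^-12 + 11*A^-16
  A^-6 * (25*d^3 + 19*d^5 + d^7) = -A^8 - 26*A^4 - 141 - 300*A^-4 - 300*A^-8 - 141*A^-12 - 26*A^-16 - A^-20
  A^-8 * (8*d^4 + 2*d^6) = 2*A^4 + 20 + 62*A^-4 + 88*A^-8 + 62*A^-12 + 20*A^-16 + 2*A^-20
  A^-10 * (d^5) = -1 - 5*A^-4 - 10*A^-8 - 10*A^-12 - 5*A^-16 - A^-20
Summing the groups: <K> = -A^16 + A^12 - A^8 + 2*A^4 - 1 + 2*A^-4 - A^-8 + A^-12 - A^-16
Normalise by the writhe: (-A^3)^(-w) = (-A^3)^(0) = 1, so f(A) = 1 * <K> = -A^16 + A^12 - A^8 + 2*A^4 - 1 + 2*A^-4 - A^-8 + A^-12 - A^-16.
Substitute A = t^(-1/4), i.e. A^e → t^(-e/4): V(t) = -t^4 + t^3 - t^2 + 2*t - 1 + 2*t^-1 - t^-2 + t^-3 - t^-4

Answer: -t^4 + t^3 - t^2 + 2*t - 1 + 2*t^-1 - t^-2 + t^-3 - t^-4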